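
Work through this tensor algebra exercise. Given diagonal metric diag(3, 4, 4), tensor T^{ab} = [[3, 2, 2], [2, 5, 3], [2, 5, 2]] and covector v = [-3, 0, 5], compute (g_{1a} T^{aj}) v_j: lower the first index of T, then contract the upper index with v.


Step 1: lower the first index. For a diagonal metric, g_{ia} T^{aj} = g_{ii} T^{ij} (no sum on i).
g_{11} = 3
S_1{}^1 = 3 * T^{11} = 3 * 3 = 9
S_1{}^2 = 3 * T^{12} = 3 * 2 = 6
S_1{}^3 = 3 * T^{13} = 3 * 2 = 6
Step 2: contract S_1{}^j with v_j.
S_1{}^1 * v_1 = 9 * -3 = -27
S_1{}^2 * v_2 = 6 * 0 = 0
S_1{}^3 * v_3 = 6 * 5 = 30
Result = -27 + 0 + 30 = 3

3


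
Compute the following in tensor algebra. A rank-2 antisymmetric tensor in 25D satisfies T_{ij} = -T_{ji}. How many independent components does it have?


An antisymmetric rank-2 tensor satisfies A_{ij} = -A_{ji}, so diagonal entries are zero.
The independent components are the upper-triangular entries: C(n, 2) = n(n-1)/2.
n = 25
C(25, 2) = 25 * 24 / 2 = 600 / 2 = 300

300


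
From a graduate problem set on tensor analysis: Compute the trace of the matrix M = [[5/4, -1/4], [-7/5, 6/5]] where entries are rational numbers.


The trace is the sum of diagonal entries.
Diagonal: M[1,1] = 5/4, M[2,2] = 6/5
Tr(M) = 5/4 + 6/5
Computing step by step:
After adding M[1,1]: 5/4
After adding M[2,2]: 49/20
Tr(M) = 49/20

49/20


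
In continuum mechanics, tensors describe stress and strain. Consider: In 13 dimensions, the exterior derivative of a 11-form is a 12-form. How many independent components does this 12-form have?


The exterior derivative of a p-form is a (p+1)-form.
Its number of independent components is C(n, p+1).
n = 13, p+1 = 12
C(13, 12) = 13

13


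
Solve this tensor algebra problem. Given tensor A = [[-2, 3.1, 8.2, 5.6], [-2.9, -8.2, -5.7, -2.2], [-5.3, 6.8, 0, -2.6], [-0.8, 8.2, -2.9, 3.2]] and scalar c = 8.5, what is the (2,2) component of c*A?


Scalar multiplication: (cA)_{ij} = c * A_{ij}.
c = 8.5
A_{22} = -8.2
(cA)_{22} = 8.5 * -8.2 = -69.7

-69.7


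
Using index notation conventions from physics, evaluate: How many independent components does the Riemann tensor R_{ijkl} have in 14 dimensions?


The Riemann tensor in d dimensions has d^2(d^2 - 1)/12 independent components.
d = 14, so d^2 = 196
d^2 - 1 = 195
d^2(d^2 - 1) = 196 * 195 = 38220
Divide by 12: 38220 / 12 = 3185

3185


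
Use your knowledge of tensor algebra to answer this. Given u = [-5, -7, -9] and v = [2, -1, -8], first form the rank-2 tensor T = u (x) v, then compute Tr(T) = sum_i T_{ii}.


The outer product gives T_{ij} = u_i v_j.
The trace (contraction) is Tr(T) = sum_i T_{ii} = sum_i u_i v_i.
Diagonal entries:
T_{11} = u_1 * v_1 = -5 * 2 = -10
T_{22} = u_2 * v_2 = -7 * -1 = 7
T_{33} = u_3 * v_3 = -9 * -8 = 72
Tr(T) = -10 + 7 + 72 = 69

69


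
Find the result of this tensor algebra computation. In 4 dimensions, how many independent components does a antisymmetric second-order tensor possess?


A antisymmetric rank-2 tensor in d dimensions has d(d-1)/2 independent components.
d = 4
d(d-1)/2 = 4 * 3 / 2 = 12 / 2 = 6

6


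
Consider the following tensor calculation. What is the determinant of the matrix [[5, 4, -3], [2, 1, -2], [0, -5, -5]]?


Expanding along the first row, det(A) = a11*M_11 - a12*M_12 + a13*M_13, where M_1j is the (1,j) minor.
Minor M_11 = 1*-5 - -2*-5 = -15
Minor M_12 = 2*-5 - -2*0 = -10
Minor M_13 = 2*-5 - 1*0 = -10
det = 5*(-15) - 4*(-10) + -3*(-10)
    = -75 - -40 + 30
    = -5

-5


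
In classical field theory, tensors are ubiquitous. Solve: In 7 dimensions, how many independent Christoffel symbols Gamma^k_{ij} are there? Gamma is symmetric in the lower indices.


Christoffel symbols Gamma^k_{ij} are symmetric in i,j, so there are d * d(d+1)/2 independent symbols.
d = 7
d(d+1)/2 = 7 * 8 / 2 = 28
Total = 7 * 28 = 196

196


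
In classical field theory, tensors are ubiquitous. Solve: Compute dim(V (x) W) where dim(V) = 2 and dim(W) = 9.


The dimension of a tensor product is the product of dimensions.
dim(V) = 2, dim(W) = 9
dim(V (x) W) = 2 * 9 = 18

18


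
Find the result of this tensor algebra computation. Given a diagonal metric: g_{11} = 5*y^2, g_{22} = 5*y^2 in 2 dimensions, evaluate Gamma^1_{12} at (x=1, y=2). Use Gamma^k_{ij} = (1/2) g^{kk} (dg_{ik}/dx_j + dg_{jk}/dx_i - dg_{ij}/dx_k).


For a diagonal metric, Gamma^k_{ij} = (1/2) g^{kk} (dg_{ik}/dx_j + dg_{jk}/dx_i - dg_{ij}/dx_k).
The metric is diagonal, so g_{ab} = 0 for a != b.
At the given point: g_{11} = 20, g_{22} = 20
g^{11} = 1/20
dg_{11}/dx_2 = dg_{11}/dx_2 = 20
dg_{21}/dx_1 = 0 (off-diagonal)
dg_{12}/dx_1 = 0 (off-diagonal)
Numerator = 20 + 0 - 0 = 20
Gamma^1_{12} = 20 / (2 * 20) = 1/2

1/2


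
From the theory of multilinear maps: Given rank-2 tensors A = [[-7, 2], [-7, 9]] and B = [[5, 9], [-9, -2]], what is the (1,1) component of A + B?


Tensor addition is component-wise: (A + B)_{ij} = A_{ij} + B_{ij}.
A_{11} = -7
B_{11} = 5
(A + B)_{11} = -7 + 5 = -2

-2


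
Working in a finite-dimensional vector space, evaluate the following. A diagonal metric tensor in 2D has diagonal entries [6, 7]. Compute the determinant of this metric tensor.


For a diagonal metric, the determinant is the product of diagonal entries.
Diagonal entries: 6, 7
det(g) = 6 * 7 = 42

42


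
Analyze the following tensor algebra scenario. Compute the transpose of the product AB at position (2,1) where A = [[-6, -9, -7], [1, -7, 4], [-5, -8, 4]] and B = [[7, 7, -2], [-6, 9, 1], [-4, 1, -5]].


(AB)^T_{ij} = (AB)_{ji} = sum_k A_{jk} B_{ki}.
For i=2, j=1 we need (AB)_{12}:
A_{11} * B_{12} = -6 * 7 = -42
A_{12} * B_{22} = -9 * 9 = -81
A_{13} * B_{32} = -7 * 1 = -7
Sum = -42 + -81 + -7 = -130

-130


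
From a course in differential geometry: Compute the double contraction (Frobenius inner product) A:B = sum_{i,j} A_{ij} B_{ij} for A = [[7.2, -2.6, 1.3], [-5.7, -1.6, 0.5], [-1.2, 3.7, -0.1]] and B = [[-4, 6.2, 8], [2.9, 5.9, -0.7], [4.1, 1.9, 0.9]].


A:B = sum over all i,j of A_{ij} * B_{ij}.
Row 1: 7.2*-4=-28.8, -2.6*6.2=-16.12, 1.3*8=10.4 => row sum = -34.52
Row 2: -5.7*2.9=-16.53, -1.6*5.9=-9.44, 0.5*-0.7=-0.35 => row sum = -26.32
Row 3: -1.2*4.1=-4.92, 3.7*1.9=7.03, -0.1*0.9=-0.09 => row sum = 2.02
Total = -34.52 + -26.32 + 2.02 = -58.82

-58.82


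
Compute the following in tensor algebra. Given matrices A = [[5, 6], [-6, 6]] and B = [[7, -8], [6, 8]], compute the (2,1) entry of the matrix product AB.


(AB)_{ij} = sum_k A_{ik} B_{kj}.
For i=2, j=1:
A_{21} * B_{11} = -6 * 7 = -42
A_{22} * B_{21} = 6 * 6 = 36
Sum = -42 + 36 = -6

-6


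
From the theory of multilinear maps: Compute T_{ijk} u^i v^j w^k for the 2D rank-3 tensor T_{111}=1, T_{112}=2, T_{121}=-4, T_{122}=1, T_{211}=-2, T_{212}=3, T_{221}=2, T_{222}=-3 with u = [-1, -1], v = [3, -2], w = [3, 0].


S = sum over i,j,k of T_{ijk} u_i v_j w_k. Expanding all 8 terms:
T_{111}*u_1*v_1*w_1 = 1*-1*3*3 = -9  (running total: -9)
T_{112}*u_1*v_1*w_2 = 2*-1*3*0 = 0  (running total: -9)
T_{121}*u_1*v_2*w_1 = -4*-1*-2*3 = -24  (running total: -33)
T_{122}*u_1*v_2*w_2 = 1*-1*-2*0 = 0  (running total: -33)
T_{211}*u_2*v_1*w_1 = -2*-1*3*3 = 18  (running total: -15)
T_{212}*u_2*v_1*w_2 = 3*-1*3*0 = 0  (running total: -15)
T_{221}*u_2*v_2*w_1 = 2*-1*-2*3 = 12  (running total: -3)
T_{222}*u_2*v_2*w_2 = -3*-1*-2*0 = 0  (running total: -3)
S = -3

-3


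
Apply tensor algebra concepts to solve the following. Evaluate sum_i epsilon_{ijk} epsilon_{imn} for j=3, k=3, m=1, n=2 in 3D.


Using the identity: epsilon_{ijk} epsilon_{imn} = delta_{jm} delta_{kn} - delta_{jn} delta_{km}.
delta_{31} = 0
delta_{32} = 0
delta_{32} = 0
delta_{31} = 0
Result = 0 * 0 - 0 * 0 = 0 - 0 = 0

0


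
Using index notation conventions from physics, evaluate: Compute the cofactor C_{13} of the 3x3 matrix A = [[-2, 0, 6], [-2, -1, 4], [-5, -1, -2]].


To find cofactor C_{13}, delete row 1 and column 3.
The resulting 2x2 submatrix is: [[-2, -1], [-5, -1]]
Minor M_{13} = -2*-1 - -1*-5
  = 2 - 5 = -3
Sign = (-1)^(1+3) = (-1)^4 = 1
Cofactor C_{13} = 1 * -3 = -3

-3


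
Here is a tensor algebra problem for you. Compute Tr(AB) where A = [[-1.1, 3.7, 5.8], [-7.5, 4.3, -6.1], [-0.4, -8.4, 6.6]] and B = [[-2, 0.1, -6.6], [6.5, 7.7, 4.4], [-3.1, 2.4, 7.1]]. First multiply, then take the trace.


Tr(AB) = sum_i (AB)_{ii} where (AB)_{ii} = sum_k A_{ik} B_{ki}.
(AB)_{11} = -1.1*-2 + 3.7*6.5 + 5.8*-3.1 = 8.27
(AB)_{22} = -7.5*0.1 + 4.3*7.7 + -6.1*2.4 = 17.72
(AB)_{33} = -0.4*-6.6 + -8.4*4.4 + 6.6*7.1 = 12.54
Tr(AB) = 8.27 + 17.72 + 12.54 = 38.53

38.53


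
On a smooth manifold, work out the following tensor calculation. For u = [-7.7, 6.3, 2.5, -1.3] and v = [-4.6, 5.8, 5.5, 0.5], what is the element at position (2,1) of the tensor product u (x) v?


The outer product entry T_{ij} = u_i * v_j.
We need i=2, j=1.
u_2 = 6.3, v_1 = -4.6
T_{2,1} = 6.3 * -4.6 = -28.98

-28.98


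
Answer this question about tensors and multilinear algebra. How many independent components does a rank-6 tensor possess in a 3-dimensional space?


The number of components of a rank-r tensor in d dimensions is d^r.
Here d = 3 and r = 6.
3^6 = 729

729


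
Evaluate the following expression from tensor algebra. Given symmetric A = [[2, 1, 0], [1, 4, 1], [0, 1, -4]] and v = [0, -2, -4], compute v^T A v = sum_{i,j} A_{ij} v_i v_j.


First compute Av:
(Av)_1 = 2*0 + 1*-2 + 0*-4 = -2
(Av)_2 = 1*0 + 4*-2 + 1*-4 = -12
(Av)_3 = 0*0 + 1*-2 + -4*-4 = 14
Av = [-2, -12, 14]
Then v^T (Av) = 0*-2 + -2*-12 + -4*14
= 0 + 24 + -56 = -32

-32


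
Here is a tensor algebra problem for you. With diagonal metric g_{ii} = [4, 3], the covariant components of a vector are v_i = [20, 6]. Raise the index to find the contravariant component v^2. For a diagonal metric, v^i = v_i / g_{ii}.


To raise an index with a diagonal metric: v^i = v_i / g_{ii}.
For index 2: v_2 = 6, g_{22} = 3
v^2 = 6 / 3 = 2

2


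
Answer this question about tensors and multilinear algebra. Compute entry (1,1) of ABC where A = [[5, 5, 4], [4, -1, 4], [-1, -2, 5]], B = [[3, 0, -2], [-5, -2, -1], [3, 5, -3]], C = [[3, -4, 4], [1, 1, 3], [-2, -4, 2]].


(ABC)_{11} = sum_m (AB)_{1m} C_{m1}. First compute row 1 of AB.
(AB)_{11} = 5*3 + 5*-5 + 4*3 = 2
(AB)_{12} = 5*0 + 5*-2 + 4*5 = 10
(AB)_{13} = 5*-2 + 5*-1 + 4*-3 = -27
Now contract with column 1 of C:
(AB)_{11} * C_{11} = 2 * 3 = 6
(AB)_{12} * C_{21} = 10 * 1 = 10
(AB)_{13} * C_{31} = -27 * -2 = 54
(ABC)_{11} = 6 + 10 + 54 = 70

70


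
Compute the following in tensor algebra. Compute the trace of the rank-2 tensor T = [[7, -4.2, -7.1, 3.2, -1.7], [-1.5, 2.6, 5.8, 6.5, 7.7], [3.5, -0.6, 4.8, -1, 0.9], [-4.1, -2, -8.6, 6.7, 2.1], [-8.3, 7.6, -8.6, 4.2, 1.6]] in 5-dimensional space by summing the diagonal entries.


The contraction (trace) of a rank-2 tensor is the sum of its diagonal elements.
Diagonal entries: A[1,1] = 7, A[2,2] = 2.6, A[3,3] = 4.8, A[4,4] = 6.7, A[5,5] = 1.6
Tr(A) = 7 + 2.6 + 4.8 + 6.7 + 1.6 = 22.7

22.7


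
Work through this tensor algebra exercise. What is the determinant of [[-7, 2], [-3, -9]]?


For a 2x2 matrix [[a, b], [c, d]], det = a*d - b*c.
a = -7, b = 2, c = -3, d = -9
a*d = -7 * -9 = 63
b*c = 2 * -3 = -6
det = 63 - -6 = 69

69


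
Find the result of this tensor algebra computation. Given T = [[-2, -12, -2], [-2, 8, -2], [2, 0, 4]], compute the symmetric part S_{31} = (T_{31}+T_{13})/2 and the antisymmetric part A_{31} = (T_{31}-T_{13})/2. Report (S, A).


T_{31} = 2
T_{13} = -2
S_{31} = (2 + -2)/2 = 0/2 = 0
A_{31} = (2 - -2)/2 = 4/2 = 2
Check: S + A = 0 + 2 = 2 = T_{31}.

(0, 2)


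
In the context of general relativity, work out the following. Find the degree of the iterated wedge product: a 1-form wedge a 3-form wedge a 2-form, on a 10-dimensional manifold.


The degree of a wedge product is the sum of the degrees of the individual forms.
Degrees: 1, 3, 2
Total degree = 1 + 3 + 2 = 6

6


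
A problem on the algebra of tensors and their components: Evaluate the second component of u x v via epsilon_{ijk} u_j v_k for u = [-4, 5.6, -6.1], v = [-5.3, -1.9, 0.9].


(u x v)_2 = sum_{j,k} epsilon_{2jk} u_j v_k. Only permutations of (1,2,3) contribute; the two non-zero terms are:
eps_{213} u_1 v_3 = -1 * -4 * 0.9 = 3.6
eps_{231} u_3 v_1 = 1 * -6.1 * -5.3 = 32.33
(u x v)_2 = 35.93

35.93


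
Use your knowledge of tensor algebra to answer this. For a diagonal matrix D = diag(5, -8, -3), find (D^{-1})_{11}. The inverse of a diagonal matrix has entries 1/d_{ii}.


For a diagonal matrix, the inverse has entries (D^{-1})_{ii} = 1/d_{ii}.
The diagonal entries are: d_{11} = 5, d_{22} = -8, d_{33} = -3
We need (D^{-1})_{11} = 1/d_{11} = 1/5 = 1/5

1/5


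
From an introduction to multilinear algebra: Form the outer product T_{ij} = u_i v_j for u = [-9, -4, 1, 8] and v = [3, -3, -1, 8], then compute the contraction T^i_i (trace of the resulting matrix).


The outer product gives T_{ij} = u_i v_j.
The trace (contraction) is Tr(T) = sum_i T_{ii} = sum_i u_i v_i.
Diagonal entries:
T_{11} = u_1 * v_1 = -9 * 3 = -27
T_{22} = u_2 * v_2 = -4 * -3 = 12
T_{33} = u_3 * v_3 = 1 * -1 = -1
T_{44} = u_4 * v_4 = 8 * 8 = 64
Tr(T) = -27 + 12 + -1 + 64 = 48

48


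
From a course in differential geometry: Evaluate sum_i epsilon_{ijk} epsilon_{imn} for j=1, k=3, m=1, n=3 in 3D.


Using the identity: epsilon_{ijk} epsilon_{imn} = delta_{jm} delta_{kn} - delta_{jn} delta_{km}.
delta_{11} = 1
delta_{33} = 1
delta_{13} = 0
delta_{31} = 0
Result = 1 * 1 - 0 * 0 = 1 - 0 = 1

1


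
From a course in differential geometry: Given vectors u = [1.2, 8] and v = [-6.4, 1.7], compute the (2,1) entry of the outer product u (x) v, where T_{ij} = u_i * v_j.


The outer product entry T_{ij} = u_i * v_j.
We need i=2, j=1.
u_2 = 8, v_1 = -6.4
T_{2,1} = 8 * -6.4 = -51.2

-51.2


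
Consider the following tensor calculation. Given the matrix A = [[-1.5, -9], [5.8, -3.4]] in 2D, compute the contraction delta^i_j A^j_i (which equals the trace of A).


The contraction (trace) of a rank-2 tensor is the sum of its diagonal elements.
Diagonal entries: A[1,1] = -1.5, A[2,2] = -3.4
Tr(A) = -1.5 + -3.4 = -4.9

-4.9


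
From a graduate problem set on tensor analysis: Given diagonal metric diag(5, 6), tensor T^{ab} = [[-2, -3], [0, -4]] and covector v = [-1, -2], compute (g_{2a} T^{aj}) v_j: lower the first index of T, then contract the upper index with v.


Step 1: lower the first index. For a diagonal metric, g_{ia} T^{aj} = g_{ii} T^{ij} (no sum on i).
g_{22} = 6
S_2{}^1 = 6 * T^{21} = 6 * 0 = 0
S_2{}^2 = 6 * T^{22} = 6 * -4 = -24
Step 2: contract S_2{}^j with v_j.
S_2{}^1 * v_1 = 0 * -1 = 0
S_2{}^2 * v_2 = -24 * -2 = 48
Result = 0 + 48 = 48

48


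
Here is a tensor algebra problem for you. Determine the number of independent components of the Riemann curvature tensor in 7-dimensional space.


The Riemann tensor in d dimensions has d^2(d^2 - 1)/12 independent components.
d = 7, so d^2 = 49
d^2 - 1 = 48
d^2(d^2 - 1) = 49 * 48 = 2352
Divide by 12: 2352 / 12 = 196

196


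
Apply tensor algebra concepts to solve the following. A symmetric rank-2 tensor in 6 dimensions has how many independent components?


A symmetric rank-2 tensor in d dimensions has d(d+1)/2 independent components.
d = 6
d(d+1)/2 = 6 * 7 / 2 = 42 / 2 = 21

21


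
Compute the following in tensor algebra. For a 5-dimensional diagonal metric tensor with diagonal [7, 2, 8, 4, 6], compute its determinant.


For a diagonal metric, the determinant is the product of diagonal entries.
Diagonal entries: 7, 2, 8, 4, 6
det(g) = 7 * 2 * 8 * 4 * 6 = 2688

2688


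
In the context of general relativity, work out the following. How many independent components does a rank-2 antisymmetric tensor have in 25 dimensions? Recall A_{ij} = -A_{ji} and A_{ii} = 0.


An antisymmetric rank-2 tensor satisfies A_{ij} = -A_{ji}, so diagonal entries are zero.
The independent components are the upper-triangular entries: C(n, 2) = n(n-1)/2.
n = 25
C(25, 2) = 25 * 24 / 2 = 600 / 2 = 300

300


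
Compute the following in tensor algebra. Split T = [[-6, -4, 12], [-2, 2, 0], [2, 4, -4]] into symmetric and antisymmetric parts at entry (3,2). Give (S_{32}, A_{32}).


T_{32} = 4
T_{23} = 0
S_{32} = (4 + 0)/2 = 4/2 = 2
A_{32} = (4 - 0)/2 = 4/2 = 2
Check: S + A = 2 + 2 = 4 = T_{32}.

(2, 2)


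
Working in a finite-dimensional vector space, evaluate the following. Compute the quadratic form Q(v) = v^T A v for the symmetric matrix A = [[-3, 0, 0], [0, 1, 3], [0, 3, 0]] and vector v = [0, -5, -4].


First compute Av:
(Av)_1 = -3*0 + 0*-5 + 0*-4 = 0
(Av)_2 = 0*0 + 1*-5 + 3*-4 = -17
(Av)_3 = 0*0 + 3*-5 + 0*-4 = -15
Av = [0, -17, -15]
Then v^T (Av) = 0*0 + -5*-17 + -4*-15
= 0 + 85 + 60 = 145

145


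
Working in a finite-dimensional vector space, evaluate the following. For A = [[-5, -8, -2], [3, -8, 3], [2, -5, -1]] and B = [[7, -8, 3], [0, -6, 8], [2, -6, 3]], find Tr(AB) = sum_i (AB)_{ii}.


Tr(AB) = sum_i (AB)_{ii} where (AB)_{ii} = sum_k A_{ik} B_{ki}.
(AB)_{11} = -5*7 + -8*0 + -2*2 = -39
(AB)_{22} = 3*-8 + -8*-6 + 3*-6 = 6
(AB)_{33} = 2*3 + -5*8 + -1*3 = -37
Tr(AB) = -39 + 6 + -37 = -70

-70


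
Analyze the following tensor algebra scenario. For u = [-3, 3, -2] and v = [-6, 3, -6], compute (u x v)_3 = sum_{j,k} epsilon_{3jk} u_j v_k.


(u x v)_3 = sum_{j,k} epsilon_{3jk} u_j v_k. Only permutations of (1,2,3) contribute; the two non-zero terms are:
eps_{312} u_1 v_2 = 1 * -3 * 3 = -9
eps_{321} u_2 v_1 = -1 * 3 * -6 = 18
(u x v)_3 = 9

9


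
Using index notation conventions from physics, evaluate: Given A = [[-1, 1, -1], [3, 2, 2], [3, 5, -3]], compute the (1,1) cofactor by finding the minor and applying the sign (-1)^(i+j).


To find cofactor C_{11}, delete row 1 and column 1.
The resulting 2x2 submatrix is: [[2, 2], [5, -3]]
Minor M_{11} = 2*-3 - 2*5
  = -6 - 10 = -16
Sign = (-1)^(1+1) = (-1)^2 = 1
Cofactor C_{11} = 1 * -16 = -16

-16


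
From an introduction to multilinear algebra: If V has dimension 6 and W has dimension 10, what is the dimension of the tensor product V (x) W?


The dimension of a tensor product is the product of dimensions.
dim(V) = 6, dim(W) = 10
dim(V (x) W) = 6 * 10 = 60

60


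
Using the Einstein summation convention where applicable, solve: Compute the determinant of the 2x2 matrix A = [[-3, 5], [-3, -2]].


For a 2x2 matrix [[a, b], [c, d]], det = a*d - b*c.
a = -3, b = 5, c = -3, d = -2
a*d = -3 * -2 = 6
b*c = 5 * -3 = -15
det = 6 - -15 = 21

21


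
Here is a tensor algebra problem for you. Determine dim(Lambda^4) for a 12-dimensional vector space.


The dimension of the space of p-forms on an n-dimensional space is C(n, p).
n = 12, p = 4
C(12, 4) = 12! / (4! * 8!) = 495

495


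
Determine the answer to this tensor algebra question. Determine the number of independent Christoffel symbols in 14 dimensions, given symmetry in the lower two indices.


Christoffel symbols Gamma^k_{ij} are symmetric in i,j, so there are d * d(d+1)/2 independent symbols.
d = 14
d(d+1)/2 = 14 * 15 / 2 = 105
Total = 14 * 105 = 1470

1470


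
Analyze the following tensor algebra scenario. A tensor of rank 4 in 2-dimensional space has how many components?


The number of components of a rank-r tensor in d dimensions is d^r.
Here d = 2 and r = 4.
2^4 = 16

16


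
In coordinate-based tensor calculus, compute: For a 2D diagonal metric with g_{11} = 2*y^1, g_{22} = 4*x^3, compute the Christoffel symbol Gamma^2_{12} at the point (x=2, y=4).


For a diagonal metric, Gamma^k_{ij} = (1/2) g^{kk} (dg_{ik}/dx_j + dg_{jk}/dx_i - dg_{ij}/dx_k).
The metric is diagonal, so g_{ab} = 0 for a != b.
At the given point: g_{11} = 8, g_{22} = 32
g^{22} = 1/32
dg_{12}/dx_2 = 0 (off-diagonal)
dg_{22}/dx_1 = dg_{22}/dx_1 = 48
dg_{12}/dx_2 = 0 (off-diagonal)
Numerator = 0 + 48 - 0 = 48
Gamma^2_{12} = 48 / (2 * 32) = 3/4

3/4


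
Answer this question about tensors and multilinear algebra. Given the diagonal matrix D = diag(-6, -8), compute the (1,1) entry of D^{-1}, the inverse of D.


For a diagonal matrix, the inverse has entries (D^{-1})_{ii} = 1/d_{ii}.
The diagonal entries are: d_{11} = -6, d_{22} = -8
We need (D^{-1})_{11} = 1/d_{11} = 1/-6 = -1/6

-1/6


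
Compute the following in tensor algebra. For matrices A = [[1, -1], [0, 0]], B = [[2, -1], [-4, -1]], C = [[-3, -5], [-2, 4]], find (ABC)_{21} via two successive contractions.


(ABC)_{21} = sum_m (AB)_{2m} C_{m1}. First compute row 2 of AB.
(AB)_{21} = 0*2 + 0*-4 = 0
(AB)_{22} = 0*-1 + 0*-1 = 0
Now contract with column 1 of C:
(AB)_{21} * C_{11} = 0 * -3 = 0
(AB)_{22} * C_{21} = 0 * -2 = 0
(ABC)_{21} = 0 + 0 = 0

0


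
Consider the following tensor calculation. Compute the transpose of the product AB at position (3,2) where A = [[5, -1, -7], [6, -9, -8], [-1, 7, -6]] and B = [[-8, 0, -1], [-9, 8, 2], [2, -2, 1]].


(AB)^T_{ij} = (AB)_{ji} = sum_k A_{jk} B_{ki}.
For i=3, j=2 we need (AB)_{23}:
A_{21} * B_{13} = 6 * -1 = -6
A_{22} * B_{23} = -9 * 2 = -18
A_{23} * B_{33} = -8 * 1 = -8
Sum = -6 + -18 + -8 = -32

-32


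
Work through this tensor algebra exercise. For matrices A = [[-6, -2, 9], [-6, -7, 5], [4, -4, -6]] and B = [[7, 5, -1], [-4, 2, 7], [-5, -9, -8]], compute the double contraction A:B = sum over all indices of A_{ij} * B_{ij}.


A:B = sum over all i,j of A_{ij} * B_{ij}.
Row 1: -6*7=-42, -2*5=-10, 9*-1=-9 => row sum = -61
Row 2: -6*-4=24, -7*2=-14, 5*7=35 => row sum = 45
Row 3: 4*-5=-20, -4*-9=36, -6*-8=48 => row sum = 64
Total = -61 + 45 + 64 = 48

48


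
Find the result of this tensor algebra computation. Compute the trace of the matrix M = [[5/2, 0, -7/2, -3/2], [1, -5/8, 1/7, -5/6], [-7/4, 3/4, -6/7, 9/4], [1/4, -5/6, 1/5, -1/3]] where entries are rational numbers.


The trace is the sum of diagonal entries.
Diagonal: M[1,1] = 5/2, M[2,2] = -5/8, M[3,3] = -6/7, M[4,4] = -1/3
Tr(M) = 5/2 + -5/8 + -6/7 + -1/3
Computing step by step:
After adding M[1,1]: 5/2
After adding M[2,2]: 15/8
After adding M[3,3]: 57/56
After adding M[4,4]: 115/168
Tr(M) = 115/168

115/168


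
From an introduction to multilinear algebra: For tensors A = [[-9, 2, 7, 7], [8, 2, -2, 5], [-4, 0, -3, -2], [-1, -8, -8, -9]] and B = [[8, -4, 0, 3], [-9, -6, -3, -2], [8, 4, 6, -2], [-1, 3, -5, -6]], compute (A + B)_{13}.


Tensor addition is component-wise: (A + B)_{ij} = A_{ij} + B_{ij}.
A_{13} = 7
B_{13} = 0
(A + B)_{13} = 7 + 0 = 7

7


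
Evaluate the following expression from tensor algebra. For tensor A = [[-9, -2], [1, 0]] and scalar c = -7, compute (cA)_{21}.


Scalar multiplication: (cA)_{ij} = c * A_{ij}.
c = -7
A_{21} = 1
(cA)_{21} = -7 * 1 = -7

-7


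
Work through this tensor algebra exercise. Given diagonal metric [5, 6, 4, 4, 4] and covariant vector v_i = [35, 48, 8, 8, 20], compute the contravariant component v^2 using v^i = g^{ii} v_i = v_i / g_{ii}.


To raise an index with a diagonal metric: v^i = v_i / g_{ii}.
For index 2: v_2 = 48, g_{22} = 6
v^2 = 48 / 6 = 8

8


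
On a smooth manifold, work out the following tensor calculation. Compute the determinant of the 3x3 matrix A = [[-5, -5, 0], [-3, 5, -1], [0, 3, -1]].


Expanding along the first row, det(A) = a11*M_11 - a12*M_12 + a13*M_13, where M_1j is the (1,j) minor.
Minor M_11 = 5*-1 - -1*3 = -2
Minor M_12 = -3*-1 - -1*0 = 3
Minor M_13 = -3*3 - 5*0 = -9
det = -5*(-2) - -5*(3) + 0*(-9)
    = 10 - -15 + 0
    = 25

25


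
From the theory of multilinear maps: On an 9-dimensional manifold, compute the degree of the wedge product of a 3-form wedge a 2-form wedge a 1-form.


The degree of a wedge product is the sum of the degrees of the individual forms.
Degrees: 3, 2, 1
Total degree = 3 + 2 + 1 = 6

6


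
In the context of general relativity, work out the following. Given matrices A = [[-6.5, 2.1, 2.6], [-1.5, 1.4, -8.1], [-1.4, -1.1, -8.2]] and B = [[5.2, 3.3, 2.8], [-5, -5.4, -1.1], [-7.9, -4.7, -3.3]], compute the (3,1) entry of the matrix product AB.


(AB)_{ij} = sum_k A_{ik} B_{kj}.
For i=3, j=1:
A_{31} * B_{11} = -1.4 * 5.2 = -7.28
A_{32} * B_{21} = -1.1 * -5 = 5.5
A_{33} * B_{31} = -8.2 * -7.9 = 64.78
Sum = -7.28 + 5.5 + 64.78 = 63

63


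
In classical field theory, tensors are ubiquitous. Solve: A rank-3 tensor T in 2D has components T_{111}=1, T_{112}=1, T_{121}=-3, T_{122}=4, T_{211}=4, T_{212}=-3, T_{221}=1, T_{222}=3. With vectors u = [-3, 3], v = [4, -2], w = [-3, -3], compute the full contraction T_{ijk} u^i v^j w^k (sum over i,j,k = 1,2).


S = sum over i,j,k of T_{ijk} u_i v_j w_k. Expanding all 8 terms:
T_{111}*u_1*v_1*w_1 = 1*-3*4*-3 = 36  (running total: 36)
T_{112}*u_1*v_1*w_2 = 1*-3*4*-3 = 36  (running total: 72)
T_{121}*u_1*v_2*w_1 = -3*-3*-2*-3 = 54  (running total: 126)
T_{122}*u_1*v_2*w_2 = 4*-3*-2*-3 = -72  (running total: 54)
T_{211}*u_2*v_1*w_1 = 4*3*4*-3 = -144  (running total: -90)
T_{212}*u_2*v_1*w_2 = -3*3*4*-3 = 108  (running total: 18)
T_{221}*u_2*v_2*w_1 = 1*3*-2*-3 = 18  (running total: 36)
T_{222}*u_2*v_2*w_2 = 3*3*-2*-3 = 54  (running total: 90)
S = 90

90


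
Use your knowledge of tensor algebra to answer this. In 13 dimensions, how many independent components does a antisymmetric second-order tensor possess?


A antisymmetric rank-2 tensor in d dimensions has d(d-1)/2 independent components.
d = 13
d(d-1)/2 = 13 * 12 / 2 = 156 / 2 = 78

78


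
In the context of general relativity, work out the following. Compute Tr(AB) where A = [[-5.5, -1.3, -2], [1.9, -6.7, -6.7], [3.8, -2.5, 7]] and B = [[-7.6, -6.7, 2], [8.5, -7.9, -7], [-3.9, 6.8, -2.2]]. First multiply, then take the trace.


Tr(AB) = sum_i (AB)_{ii} where (AB)_{ii} = sum_k A_{ik} B_{ki}.
(AB)_{11} = -5.5*-7.6 + -1.3*8.5 + -2*-3.9 = 38.55
(AB)_{22} = 1.9*-6.7 + -6.7*-7.9 + -6.7*6.8 = -5.36
(AB)_{33} = 3.8*2 + -2.5*-7 + 7*-2.2 = 9.7
Tr(AB) = 38.55 + -5.36 + 9.7 = 42.89

42.89


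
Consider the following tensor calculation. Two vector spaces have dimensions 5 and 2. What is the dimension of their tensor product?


The dimension of a tensor product is the product of dimensions.
dim(V) = 5, dim(W) = 2
dim(V (x) W) = 5 * 2 = 10

10


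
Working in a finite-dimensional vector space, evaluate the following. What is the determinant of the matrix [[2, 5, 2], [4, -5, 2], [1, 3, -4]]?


Expanding along the first row, det(A) = a11*M_11 - a12*M_12 + a13*M_13, where M_1j is the (1,j) minor.
Minor M_11 = -5*-4 - 2*3 = 14
Minor M_12 = 4*-4 - 2*1 = -18
Minor M_13 = 4*3 - -5*1 = 17
det = 2*(14) - 5*(-18) + 2*(17)
    = 28 - -90 + 34
    = 152

152


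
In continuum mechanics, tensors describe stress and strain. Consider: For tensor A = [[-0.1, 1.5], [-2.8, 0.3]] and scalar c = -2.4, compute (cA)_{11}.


Scalar multiplication: (cA)_{ij} = c * A_{ij}.
c = -2.4
A_{11} = -0.1
(cA)_{11} = -2.4 * -0.1 = 0.24

0.24


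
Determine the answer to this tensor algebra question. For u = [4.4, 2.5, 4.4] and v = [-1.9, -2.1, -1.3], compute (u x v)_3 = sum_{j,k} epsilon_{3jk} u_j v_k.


(u x v)_3 = sum_{j,k} epsilon_{3jk} u_j v_k. Only permutations of (1,2,3) contribute; the two non-zero terms are:
eps_{312} u_1 v_2 = 1 * 4.4 * -2.1 = -9.24
eps_{321} u_2 v_1 = -1 * 2.5 * -1.9 = 4.75
(u x v)_3 = -4.49

-4.49


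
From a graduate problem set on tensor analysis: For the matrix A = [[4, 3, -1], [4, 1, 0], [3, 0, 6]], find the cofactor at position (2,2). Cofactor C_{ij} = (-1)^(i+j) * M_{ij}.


To find cofactor C_{22}, delete row 2 and column 2.
The resulting 2x2 submatrix is: [[4, -1], [3, 6]]
Minor M_{22} = 4*6 - -1*3
  = 24 - -3 = 27
Sign = (-1)^(2+2) = (-1)^4 = 1
Cofactor C_{22} = 1 * 27 = 27

27


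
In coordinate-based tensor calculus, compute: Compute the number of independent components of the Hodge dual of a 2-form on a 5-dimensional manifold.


The Hodge dual of a p-form on an n-dimensional manifold is an (n-p)-form.
n = 5, p = 2, so dual degree = 5 - 2 = 3
The number of components is C(n, n-p) = C(5, 3) = 10

10


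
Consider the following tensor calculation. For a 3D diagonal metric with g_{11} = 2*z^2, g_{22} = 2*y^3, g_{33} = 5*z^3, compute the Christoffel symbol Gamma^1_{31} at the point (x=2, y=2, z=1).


For a diagonal metric, Gamma^k_{ij} = (1/2) g^{kk} (dg_{ik}/dx_j + dg_{jk}/dx_i - dg_{ij}/dx_k).
The metric is diagonal, so g_{ab} = 0 for a != b.
At the given point: g_{11} = 2, g_{22} = 16, g_{33} = 5
g^{11} = 1/2
dg_{31}/dx_1 = 0 (off-diagonal)
dg_{11}/dx_3 = dg_{11}/dx_3 = 4
dg_{31}/dx_1 = 0 (off-diagonal)
Numerator = 0 + 4 - 0 = 4
Gamma^1_{31} = 4 / (2 * 2) = 1

1


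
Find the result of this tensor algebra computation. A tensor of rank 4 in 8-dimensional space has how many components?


The number of components of a rank-r tensor in d dimensions is d^r.
Here d = 8 and r = 4.
8^4 = 4096

4096


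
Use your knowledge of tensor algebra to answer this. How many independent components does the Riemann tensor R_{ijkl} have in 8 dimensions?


The Riemann tensor in d dimensions has d^2(d^2 - 1)/12 independent components.
d = 8, so d^2 = 64
d^2 - 1 = 63
d^2(d^2 - 1) = 64 * 63 = 4032
Divide by 12: 4032 / 12 = 336

336


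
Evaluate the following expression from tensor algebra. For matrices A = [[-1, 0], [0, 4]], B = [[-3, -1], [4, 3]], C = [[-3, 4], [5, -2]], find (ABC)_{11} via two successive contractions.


(ABC)_{11} = sum_m (AB)_{1m} C_{m1}. First compute row 1 of AB.
(AB)_{11} = -1*-3 + 0*4 = 3
(AB)_{12} = -1*-1 + 0*3 = 1
Now contract with column 1 of C:
(AB)_{11} * C_{11} = 3 * -3 = -9
(AB)_{12} * C_{21} = 1 * 5 = 5
(ABC)_{11} = -9 + 5 = -4

-4


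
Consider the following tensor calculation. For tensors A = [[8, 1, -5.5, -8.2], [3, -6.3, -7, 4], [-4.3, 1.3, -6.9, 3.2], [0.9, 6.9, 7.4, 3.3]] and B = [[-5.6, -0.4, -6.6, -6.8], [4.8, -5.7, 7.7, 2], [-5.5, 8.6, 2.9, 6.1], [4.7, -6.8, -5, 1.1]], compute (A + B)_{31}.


Tensor addition is component-wise: (A + B)_{ij} = A_{ij} + B_{ij}.
A_{31} = -4.3
B_{31} = -5.5
(A + B)_{31} = -4.3 + -5.5 = -9.8

-9.8


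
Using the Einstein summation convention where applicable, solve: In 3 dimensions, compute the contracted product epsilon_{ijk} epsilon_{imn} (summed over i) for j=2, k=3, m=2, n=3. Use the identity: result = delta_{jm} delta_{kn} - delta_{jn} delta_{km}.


Using the identity: epsilon_{ijk} epsilon_{imn} = delta_{jm} delta_{kn} - delta_{jn} delta_{km}.
delta_{22} = 1
delta_{33} = 1
delta_{23} = 0
delta_{32} = 0
Result = 1 * 1 - 0 * 0 = 1 - 0 = 1

1


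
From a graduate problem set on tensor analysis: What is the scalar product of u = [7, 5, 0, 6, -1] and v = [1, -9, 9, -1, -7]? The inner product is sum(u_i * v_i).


The inner product u . v = sum of u_i * v_i.
Term-by-term: 7 * 1, 5 * -9, 0 * 9, 6 * -1, -1 * -7
Products: 7, -45, 0, -6, 7
Sum = 7 + -45 + 0 + -6 + 7 = -37

-37


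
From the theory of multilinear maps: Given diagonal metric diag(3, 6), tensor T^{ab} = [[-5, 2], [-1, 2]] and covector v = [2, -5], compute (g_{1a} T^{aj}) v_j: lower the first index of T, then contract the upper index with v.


Step 1: lower the first index. For a diagonal metric, g_{ia} T^{aj} = g_{ii} T^{ij} (no sum on i).
g_{11} = 3
S_1{}^1 = 3 * T^{11} = 3 * -5 = -15
S_1{}^2 = 3 * T^{12} = 3 * 2 = 6
Step 2: contract S_1{}^j with v_j.
S_1{}^1 * v_1 = -15 * 2 = -30
S_1{}^2 * v_2 = 6 * -5 = -30
Result = -30 + -30 = -60

-60


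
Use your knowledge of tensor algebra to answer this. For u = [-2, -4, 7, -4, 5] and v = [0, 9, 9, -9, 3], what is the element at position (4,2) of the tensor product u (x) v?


The outer product entry T_{ij} = u_i * v_j.
We need i=4, j=2.
u_4 = -4, v_2 = 9
T_{4,2} = -4 * 9 = -36

-36


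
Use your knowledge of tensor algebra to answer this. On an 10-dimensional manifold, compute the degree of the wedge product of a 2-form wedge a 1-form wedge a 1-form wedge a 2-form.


The degree of a wedge product is the sum of the degrees of the individual forms.
Degrees: 2, 1, 1, 2
Total degree = 2 + 1 + 1 + 2 = 6

6


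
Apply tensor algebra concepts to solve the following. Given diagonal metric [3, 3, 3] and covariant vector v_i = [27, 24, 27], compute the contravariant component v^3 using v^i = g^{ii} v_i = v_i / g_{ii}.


To raise an index with a diagonal metric: v^i = v_i / g_{ii}.
For index 3: v_3 = 27, g_{33} = 3
v^3 = 27 / 3 = 9

9


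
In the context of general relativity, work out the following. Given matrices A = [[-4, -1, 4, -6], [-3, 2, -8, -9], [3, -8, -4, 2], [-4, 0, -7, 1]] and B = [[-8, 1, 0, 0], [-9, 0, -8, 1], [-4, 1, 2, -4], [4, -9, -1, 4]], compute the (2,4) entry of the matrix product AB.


(AB)_{ij} = sum_k A_{ik} B_{kj}.
For i=2, j=4:
A_{21} * B_{14} = -3 * 0 = 0
A_{22} * B_{24} = 2 * 1 = 2
A_{23} * B_{34} = -8 * -4 = 32
A_{24} * B_{44} = -9 * 4 = -36
Sum = 0 + 2 + 32 + -36 = -2

-2


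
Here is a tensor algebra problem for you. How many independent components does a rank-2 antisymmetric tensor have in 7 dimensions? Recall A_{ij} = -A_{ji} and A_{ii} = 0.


An antisymmetric rank-2 tensor satisfies A_{ij} = -A_{ji}, so diagonal entries are zero.
The independent components are the upper-triangular entries: C(n, 2) = n(n-1)/2.
n = 7
C(7, 2) = 7 * 6 / 2 = 42 / 2 = 21

21


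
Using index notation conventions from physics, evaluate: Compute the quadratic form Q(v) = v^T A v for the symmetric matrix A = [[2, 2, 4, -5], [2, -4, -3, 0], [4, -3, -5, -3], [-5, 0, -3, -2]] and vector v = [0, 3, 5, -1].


First compute Av:
(Av)_1 = 2*0 + 2*3 + 4*5 + -5*-1 = 31
(Av)_2 = 2*0 + -4*3 + -3*5 + 0*-1 = -27
(Av)_3 = 4*0 + -3*3 + -5*5 + -3*-1 = -31
(Av)_4 = -5*0 + 0*3 + -3*5 + -2*-1 = -13
Av = [31, -27, -31, -13]
Then v^T (Av) = 0*31 + 3*-27 + 5*-31 + -1*-13
= 0 + -81 + -155 + 13 = -223

-223


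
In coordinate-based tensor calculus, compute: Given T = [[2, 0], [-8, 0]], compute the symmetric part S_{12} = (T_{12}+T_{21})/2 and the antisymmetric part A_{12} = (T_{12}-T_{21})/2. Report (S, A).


T_{12} = 0
T_{21} = -8
S_{12} = (0 + -8)/2 = -8/2 = -4
A_{12} = (0 - -8)/2 = 8/2 = 4
Check: S + A = -4 + 4 = 0 = T_{12}.

(-4, 4)


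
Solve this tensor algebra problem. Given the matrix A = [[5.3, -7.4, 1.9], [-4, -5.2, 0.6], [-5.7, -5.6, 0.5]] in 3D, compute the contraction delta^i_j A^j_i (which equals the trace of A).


The contraction (trace) of a rank-2 tensor is the sum of its diagonal elements.
Diagonal entries: A[1,1] = 5.3, A[2,2] = -5.2, A[3,3] = 0.5
Tr(A) = 5.3 + -5.2 + 0.5 = 0.6

0.6


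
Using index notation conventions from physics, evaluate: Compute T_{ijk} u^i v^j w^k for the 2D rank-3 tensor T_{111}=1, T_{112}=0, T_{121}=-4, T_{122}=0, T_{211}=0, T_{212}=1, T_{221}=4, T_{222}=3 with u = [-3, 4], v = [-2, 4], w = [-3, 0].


S = sum over i,j,k of T_{ijk} u_i v_j w_k. Expanding all 8 terms:
T_{111}*u_1*v_1*w_1 = 1*-3*-2*-3 = -18  (running total: -18)
T_{112}*u_1*v_1*w_2 = 0*-3*-2*0 = 0  (running total: -18)
T_{121}*u_1*v_2*w_1 = -4*-3*4*-3 = -144  (running total: -162)
T_{122}*u_1*v_2*w_2 = 0*-3*4*0 = 0  (running total: -162)
T_{211}*u_2*v_1*w_1 = 0*4*-2*-3 = 0  (running total: -162)
T_{212}*u_2*v_1*w_2 = 1*4*-2*0 = 0  (running total: -162)
T_{221}*u_2*v_2*w_1 = 4*4*4*-3 = -192  (running total: -354)
T_{222}*u_2*v_2*w_2 = 3*4*4*0 = 0  (running total: -354)
S = -354

-354


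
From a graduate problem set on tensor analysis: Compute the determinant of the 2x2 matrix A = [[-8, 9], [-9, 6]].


For a 2x2 matrix [[a, b], [c, d]], det = a*d - b*c.
a = -8, b = 9, c = -9, d = 6
a*d = -8 * 6 = -48
b*c = 9 * -9 = -81
det = -48 - -81 = 33

33


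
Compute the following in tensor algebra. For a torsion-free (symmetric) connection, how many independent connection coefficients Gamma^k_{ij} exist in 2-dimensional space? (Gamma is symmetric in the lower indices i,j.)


Christoffel symbols Gamma^k_{ij} are symmetric in i,j, so there are d * d(d+1)/2 independent symbols.
d = 2
d(d+1)/2 = 2 * 3 / 2 = 3
Total = 2 * 3 = 6

6


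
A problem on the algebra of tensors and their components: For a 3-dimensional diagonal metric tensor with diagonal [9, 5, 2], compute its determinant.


For a diagonal metric, the determinant is the product of diagonal entries.
Diagonal entries: 9, 5, 2
det(g) = 9 * 5 * 2 = 90

90


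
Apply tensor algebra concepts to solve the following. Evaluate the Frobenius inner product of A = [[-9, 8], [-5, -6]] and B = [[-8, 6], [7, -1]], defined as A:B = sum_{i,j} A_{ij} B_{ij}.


A:B = sum over all i,j of A_{ij} * B_{ij}.
Row 1: -9*-8=72, 8*6=48 => row sum = 120
Row 2: -5*7=-35, -6*-1=6 => row sum = -29
Total = 120 + -29 = 91

91


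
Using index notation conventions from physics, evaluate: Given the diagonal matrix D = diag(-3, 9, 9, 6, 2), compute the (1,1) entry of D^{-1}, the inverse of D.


For a diagonal matrix, the inverse has entries (D^{-1})_{ii} = 1/d_{ii}.
The diagonal entries are: d_{11} = -3, d_{22} = 9, d_{33} = 9, d_{44} = 6, d_{55} = 2
We need (D^{-1})_{11} = 1/d_{11} = 1/-3 = -1/3

-1/3


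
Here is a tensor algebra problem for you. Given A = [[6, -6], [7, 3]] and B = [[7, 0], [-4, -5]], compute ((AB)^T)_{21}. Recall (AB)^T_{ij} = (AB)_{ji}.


(AB)^T_{ij} = (AB)_{ji} = sum_k A_{jk} B_{ki}.
For i=2, j=1 we need (AB)_{12}:
A_{11} * B_{12} = 6 * 0 = 0
A_{12} * B_{22} = -6 * -5 = 30
Sum = 0 + 30 = 30

30


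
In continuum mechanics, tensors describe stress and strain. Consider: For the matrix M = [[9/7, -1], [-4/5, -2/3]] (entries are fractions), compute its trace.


The trace is the sum of diagonal entries.
Diagonal: M[1,1] = 9/7, M[2,2] = -2/3
Tr(M) = 9/7 + -2/3
Computing step by step:
After adding M[1,1]: 9/7
After adding M[2,2]: 13/21
Tr(M) = 13/21

13/21


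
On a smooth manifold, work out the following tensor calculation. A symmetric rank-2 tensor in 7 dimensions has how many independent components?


A symmetric rank-2 tensor in d dimensions has d(d+1)/2 independent components.
d = 7
d(d+1)/2 = 7 * 8 / 2 = 56 / 2 = 28

28


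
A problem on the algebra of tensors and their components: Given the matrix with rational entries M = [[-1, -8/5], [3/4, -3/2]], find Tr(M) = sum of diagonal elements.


The trace is the sum of diagonal entries.
Diagonal: M[1,1] = -1, M[2,2] = -3/2
Tr(M) = -1 + -3/2
Computing step by step:
After adding M[1,1]: -1
After adding M[2,2]: -5/2
Tr(M) = -5/2

-5/2


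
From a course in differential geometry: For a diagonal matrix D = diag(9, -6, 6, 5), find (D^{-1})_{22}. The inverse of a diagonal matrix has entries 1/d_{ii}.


For a diagonal matrix, the inverse has entries (D^{-1})_{ii} = 1/d_{ii}.
The diagonal entries are: d_{11} = 9, d_{22} = -6, d_{33} = 6, d_{44} = 5
We need (D^{-1})_{22} = 1/d_{22} = 1/-6 = -1/6

-1/6


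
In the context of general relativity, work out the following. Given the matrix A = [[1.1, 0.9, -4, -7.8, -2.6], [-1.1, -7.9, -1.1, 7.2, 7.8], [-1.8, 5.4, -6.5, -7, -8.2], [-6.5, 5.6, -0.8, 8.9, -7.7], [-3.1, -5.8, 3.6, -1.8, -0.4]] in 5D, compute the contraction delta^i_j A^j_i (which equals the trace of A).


The contraction (trace) of a rank-2 tensor is the sum of its diagonal elements.
Diagonal entries: A[1,1] = 1.1, A[2,2] = -7.9, A[3,3] = -6.5, A[4,4] = 8.9, A[5,5] = -0.4
Tr(A) = 1.1 + -7.9 + -6.5 + 8.9 + -0.4 = -4.8

-4.8


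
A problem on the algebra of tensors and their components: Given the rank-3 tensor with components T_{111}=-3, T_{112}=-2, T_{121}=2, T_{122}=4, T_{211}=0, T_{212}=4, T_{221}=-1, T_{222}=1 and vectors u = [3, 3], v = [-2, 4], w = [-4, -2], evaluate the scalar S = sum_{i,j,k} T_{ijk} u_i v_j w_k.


S = sum over i,j,k of T_{ijk} u_i v_j w_k. Expanding all 8 terms:
T_{111}*u_1*v_1*w_1 = -3*3*-2*-4 = -72  (running total: -72)
T_{112}*u_1*v_1*w_2 = -2*3*-2*-2 = -24  (running total: -96)
T_{121}*u_1*v_2*w_1 = 2*3*4*-4 = -96  (running total: -192)
T_{122}*u_1*v_2*w_2 = 4*3*4*-2 = -96  (running total: -288)
T_{211}*u_2*v_1*w_1 = 0*3*-2*-4 = 0  (running total: -288)
T_{212}*u_2*v_1*w_2 = 4*3*-2*-2 = 48  (running total: -240)
T_{221}*u_2*v_2*w_1 = -1*3*4*-4 = 48  (running total: -192)
T_{222}*u_2*v_2*w_2 = 1*3*4*-2 = -24  (running total: -216)
S = -216

-216


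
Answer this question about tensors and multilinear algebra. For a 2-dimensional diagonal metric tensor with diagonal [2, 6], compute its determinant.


For a diagonal metric, the determinant is the product of diagonal entries.
Diagonal entries: 2, 6
det(g) = 2 * 6 = 12

12
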